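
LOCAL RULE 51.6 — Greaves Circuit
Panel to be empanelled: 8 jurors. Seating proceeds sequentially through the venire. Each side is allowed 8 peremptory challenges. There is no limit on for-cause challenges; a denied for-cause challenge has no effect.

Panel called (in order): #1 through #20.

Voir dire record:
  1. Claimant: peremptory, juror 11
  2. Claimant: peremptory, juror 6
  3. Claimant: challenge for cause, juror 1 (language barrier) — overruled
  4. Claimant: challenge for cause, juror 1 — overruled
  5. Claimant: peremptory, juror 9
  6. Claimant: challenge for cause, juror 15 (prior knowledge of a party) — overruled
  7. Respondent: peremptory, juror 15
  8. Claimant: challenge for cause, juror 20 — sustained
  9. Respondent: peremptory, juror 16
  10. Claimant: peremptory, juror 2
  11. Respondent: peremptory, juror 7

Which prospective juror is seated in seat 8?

Removed: #2, #6, #7, #9, #11, #15, #16, #20. (#1 stays — for-cause denied.)
Seating in order: seats 1–8 → #1, #3, #4, #5, #8, #10, #12, #13.
So seat 8 is #13.

13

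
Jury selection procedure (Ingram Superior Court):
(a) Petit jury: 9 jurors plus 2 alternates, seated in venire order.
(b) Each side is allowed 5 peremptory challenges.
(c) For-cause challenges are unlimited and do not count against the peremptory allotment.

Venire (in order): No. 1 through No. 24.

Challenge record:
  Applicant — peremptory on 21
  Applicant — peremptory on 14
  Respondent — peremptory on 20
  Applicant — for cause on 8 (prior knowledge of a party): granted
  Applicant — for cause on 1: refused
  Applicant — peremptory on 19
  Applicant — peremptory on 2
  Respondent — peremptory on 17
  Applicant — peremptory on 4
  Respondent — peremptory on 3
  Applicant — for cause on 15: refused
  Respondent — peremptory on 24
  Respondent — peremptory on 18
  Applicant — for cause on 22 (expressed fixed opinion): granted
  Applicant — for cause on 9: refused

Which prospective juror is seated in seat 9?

13

Removed: #2, #3, #4, #8, #14, #17, #18, #19, #20, #21, #22, #24. (#1, #9, #15 stay — for-cause denied.)
Filling seats in venire order through position 9: #1, #5, #6, #7, #9, #10, #11, #12, #13.
So seat 9 is #13.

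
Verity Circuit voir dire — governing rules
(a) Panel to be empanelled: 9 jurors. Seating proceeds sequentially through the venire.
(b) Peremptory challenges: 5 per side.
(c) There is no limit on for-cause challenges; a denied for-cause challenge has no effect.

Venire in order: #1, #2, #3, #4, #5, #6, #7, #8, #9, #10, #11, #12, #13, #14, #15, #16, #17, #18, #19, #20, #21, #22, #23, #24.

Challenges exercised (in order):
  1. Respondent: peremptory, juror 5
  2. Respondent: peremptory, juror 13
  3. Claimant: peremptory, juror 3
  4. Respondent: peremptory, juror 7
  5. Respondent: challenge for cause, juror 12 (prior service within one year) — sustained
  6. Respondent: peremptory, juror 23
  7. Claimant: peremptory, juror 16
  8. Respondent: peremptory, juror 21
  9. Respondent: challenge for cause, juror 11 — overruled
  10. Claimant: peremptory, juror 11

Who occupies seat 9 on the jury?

Removed: #3, #5, #7, #11, #12, #13, #16, #21, #23.
Seating in order: seats 1–9 → #1, #2, #4, #6, #8, #9, #10, #14, #15.
So seat 9 is #15.

15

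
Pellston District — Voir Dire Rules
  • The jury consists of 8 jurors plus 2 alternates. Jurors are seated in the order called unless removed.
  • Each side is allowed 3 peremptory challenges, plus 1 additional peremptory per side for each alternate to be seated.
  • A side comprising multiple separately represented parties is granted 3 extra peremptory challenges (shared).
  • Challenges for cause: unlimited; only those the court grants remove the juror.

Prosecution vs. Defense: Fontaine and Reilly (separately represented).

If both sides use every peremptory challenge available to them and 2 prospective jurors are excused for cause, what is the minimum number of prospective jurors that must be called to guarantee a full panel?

25

Seats to fill: 8 + 2 alternates = 10.
Peremptories — Prosecution: 3 + 1×2 = 5; Defense: 3 + 1×2 + 3 = 8; total 13.
For-cause removals: 2.
Minimum venire: 10 + 13 + 2 = 25.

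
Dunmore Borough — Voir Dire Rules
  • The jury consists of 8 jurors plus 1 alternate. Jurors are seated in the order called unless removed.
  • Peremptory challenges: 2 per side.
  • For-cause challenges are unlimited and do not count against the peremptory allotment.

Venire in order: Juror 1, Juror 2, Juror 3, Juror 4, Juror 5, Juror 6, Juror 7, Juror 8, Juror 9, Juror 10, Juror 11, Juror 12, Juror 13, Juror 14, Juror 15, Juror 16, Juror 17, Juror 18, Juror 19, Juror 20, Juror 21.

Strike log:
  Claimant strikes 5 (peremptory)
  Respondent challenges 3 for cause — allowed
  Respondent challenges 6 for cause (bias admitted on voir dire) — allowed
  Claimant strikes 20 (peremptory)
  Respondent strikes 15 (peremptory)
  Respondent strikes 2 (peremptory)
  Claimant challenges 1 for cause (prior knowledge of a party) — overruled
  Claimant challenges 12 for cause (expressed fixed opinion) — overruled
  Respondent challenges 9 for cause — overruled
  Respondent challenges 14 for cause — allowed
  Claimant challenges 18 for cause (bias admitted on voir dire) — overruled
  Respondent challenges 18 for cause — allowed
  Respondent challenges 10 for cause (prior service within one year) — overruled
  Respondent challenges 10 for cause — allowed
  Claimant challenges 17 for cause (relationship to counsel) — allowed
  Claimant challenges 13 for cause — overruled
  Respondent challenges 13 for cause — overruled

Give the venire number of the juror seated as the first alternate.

Removed: #2, #3, #5, #6, #10, #14, #15, #17, #18, #20. (#1, #9, #12, #13 stay — for-cause denied.)
Seating in order: seats 1–8 → #1, #4, #7, #8, #9, #11, #12, #13; alternates → #16.
So alternate 1 is #16.

16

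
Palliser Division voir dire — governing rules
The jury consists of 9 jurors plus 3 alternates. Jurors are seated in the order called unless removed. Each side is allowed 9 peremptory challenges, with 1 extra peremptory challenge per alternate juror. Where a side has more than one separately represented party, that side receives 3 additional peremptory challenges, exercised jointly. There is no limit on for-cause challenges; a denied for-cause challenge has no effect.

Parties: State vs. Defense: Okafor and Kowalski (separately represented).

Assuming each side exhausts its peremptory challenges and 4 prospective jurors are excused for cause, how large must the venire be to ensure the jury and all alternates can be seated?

Seats to fill: 9 + 3 alternates = 12.
Peremptories — State: 9 + 1×3 = 12; Defense: 9 + 1×3 + 3 = 15; total 27.
For-cause removals: 4.
Minimum venire: 12 + 27 + 4 = 43.

43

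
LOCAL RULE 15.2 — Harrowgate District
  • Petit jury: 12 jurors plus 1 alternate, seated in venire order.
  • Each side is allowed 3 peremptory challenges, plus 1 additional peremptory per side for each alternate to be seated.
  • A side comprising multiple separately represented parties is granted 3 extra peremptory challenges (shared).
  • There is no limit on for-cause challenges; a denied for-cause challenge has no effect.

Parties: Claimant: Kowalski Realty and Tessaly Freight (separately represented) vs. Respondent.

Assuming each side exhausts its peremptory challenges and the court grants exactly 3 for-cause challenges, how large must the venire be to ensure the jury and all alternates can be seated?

Seats to fill: 12 + 1 alternates = 13.
Peremptories — Claimant: 3 + 1×1 + 3 = 7; Respondent: 3 + 1×1 = 4; total 11.
For-cause removals: 3.
Minimum venire: 13 + 11 + 3 = 27.

27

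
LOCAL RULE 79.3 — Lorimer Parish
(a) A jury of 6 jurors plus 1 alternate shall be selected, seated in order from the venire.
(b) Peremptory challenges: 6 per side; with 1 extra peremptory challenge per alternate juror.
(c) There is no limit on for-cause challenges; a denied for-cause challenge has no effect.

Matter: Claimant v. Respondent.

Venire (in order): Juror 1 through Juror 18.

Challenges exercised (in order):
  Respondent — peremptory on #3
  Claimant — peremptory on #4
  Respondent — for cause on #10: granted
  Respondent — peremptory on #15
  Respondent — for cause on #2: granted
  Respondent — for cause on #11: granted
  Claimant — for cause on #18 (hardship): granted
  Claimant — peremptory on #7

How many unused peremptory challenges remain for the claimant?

Claimant allotment: 6 base + 1 × 1 alternate = 7.
Claimant peremptories used: #4, #7 — 2 (the for-cause on #18 doesn't count).
Remaining: 7 − 2 = 5.

5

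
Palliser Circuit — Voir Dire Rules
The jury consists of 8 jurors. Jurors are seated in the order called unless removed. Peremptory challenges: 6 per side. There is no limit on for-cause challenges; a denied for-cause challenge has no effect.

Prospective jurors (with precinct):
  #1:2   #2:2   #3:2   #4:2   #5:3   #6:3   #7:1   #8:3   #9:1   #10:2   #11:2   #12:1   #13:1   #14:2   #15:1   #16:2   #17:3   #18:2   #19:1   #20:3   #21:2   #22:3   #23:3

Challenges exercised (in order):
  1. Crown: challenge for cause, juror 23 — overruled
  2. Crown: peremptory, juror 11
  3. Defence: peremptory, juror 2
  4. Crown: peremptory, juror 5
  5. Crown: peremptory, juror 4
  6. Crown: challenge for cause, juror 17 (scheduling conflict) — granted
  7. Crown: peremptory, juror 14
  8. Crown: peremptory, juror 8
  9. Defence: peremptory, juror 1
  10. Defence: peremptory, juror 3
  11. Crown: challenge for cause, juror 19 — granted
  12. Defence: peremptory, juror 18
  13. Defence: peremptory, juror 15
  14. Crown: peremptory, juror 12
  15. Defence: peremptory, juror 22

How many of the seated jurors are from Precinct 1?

3

Removed: #1, #2, #3, #4, #5, #8, #11, #12, #14, #15, #17, #18, #19, #22.
Seated jurors 1–8: #6, #7, #9, #10, #13, #16, #20, #21.
Of those, in Precinct 1: #7, #9, #13 → 3.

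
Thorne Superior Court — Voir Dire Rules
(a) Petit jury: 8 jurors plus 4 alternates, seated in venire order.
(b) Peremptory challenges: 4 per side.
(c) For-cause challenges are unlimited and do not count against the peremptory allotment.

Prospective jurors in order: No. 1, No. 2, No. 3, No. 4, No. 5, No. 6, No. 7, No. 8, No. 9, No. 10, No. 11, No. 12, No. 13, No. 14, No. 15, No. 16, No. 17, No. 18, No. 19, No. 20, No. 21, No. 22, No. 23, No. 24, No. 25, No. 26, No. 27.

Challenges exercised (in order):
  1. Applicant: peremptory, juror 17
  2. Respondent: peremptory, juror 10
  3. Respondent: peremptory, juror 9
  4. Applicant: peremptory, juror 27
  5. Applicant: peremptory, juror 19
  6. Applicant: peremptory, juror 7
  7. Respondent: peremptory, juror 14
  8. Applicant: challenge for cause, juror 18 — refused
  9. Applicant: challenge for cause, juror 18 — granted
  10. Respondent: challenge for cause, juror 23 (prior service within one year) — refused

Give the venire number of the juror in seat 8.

11

Removed: #7, #9, #10, #14, #17, #18, #19, #27. (#23 stays — for-cause denied.)
Seating in order: seats 1–8 → #1, #2, #3, #4, #5, #6, #8, #11; alternates → #12, #13, #15, #16.
So seat 8 is #11.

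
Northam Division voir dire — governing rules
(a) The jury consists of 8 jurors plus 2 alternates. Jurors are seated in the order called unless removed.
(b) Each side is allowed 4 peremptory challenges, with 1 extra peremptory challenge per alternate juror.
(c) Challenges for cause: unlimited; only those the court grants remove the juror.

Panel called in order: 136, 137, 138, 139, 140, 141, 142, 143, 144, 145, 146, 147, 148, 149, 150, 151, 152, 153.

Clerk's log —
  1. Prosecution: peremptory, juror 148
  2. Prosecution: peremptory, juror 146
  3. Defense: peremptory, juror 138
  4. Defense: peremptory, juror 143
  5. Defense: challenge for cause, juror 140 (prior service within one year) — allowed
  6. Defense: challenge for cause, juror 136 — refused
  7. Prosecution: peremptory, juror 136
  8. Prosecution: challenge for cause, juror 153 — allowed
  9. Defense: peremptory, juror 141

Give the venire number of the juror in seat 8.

Removed: #136, #138, #140, #141, #143, #146, #148, #153.
Seating in order: seats 1–8 → #137, #139, #142, #144, #145, #147, #149, #150; alternates → #151, #152.
So seat 8 is #150.

150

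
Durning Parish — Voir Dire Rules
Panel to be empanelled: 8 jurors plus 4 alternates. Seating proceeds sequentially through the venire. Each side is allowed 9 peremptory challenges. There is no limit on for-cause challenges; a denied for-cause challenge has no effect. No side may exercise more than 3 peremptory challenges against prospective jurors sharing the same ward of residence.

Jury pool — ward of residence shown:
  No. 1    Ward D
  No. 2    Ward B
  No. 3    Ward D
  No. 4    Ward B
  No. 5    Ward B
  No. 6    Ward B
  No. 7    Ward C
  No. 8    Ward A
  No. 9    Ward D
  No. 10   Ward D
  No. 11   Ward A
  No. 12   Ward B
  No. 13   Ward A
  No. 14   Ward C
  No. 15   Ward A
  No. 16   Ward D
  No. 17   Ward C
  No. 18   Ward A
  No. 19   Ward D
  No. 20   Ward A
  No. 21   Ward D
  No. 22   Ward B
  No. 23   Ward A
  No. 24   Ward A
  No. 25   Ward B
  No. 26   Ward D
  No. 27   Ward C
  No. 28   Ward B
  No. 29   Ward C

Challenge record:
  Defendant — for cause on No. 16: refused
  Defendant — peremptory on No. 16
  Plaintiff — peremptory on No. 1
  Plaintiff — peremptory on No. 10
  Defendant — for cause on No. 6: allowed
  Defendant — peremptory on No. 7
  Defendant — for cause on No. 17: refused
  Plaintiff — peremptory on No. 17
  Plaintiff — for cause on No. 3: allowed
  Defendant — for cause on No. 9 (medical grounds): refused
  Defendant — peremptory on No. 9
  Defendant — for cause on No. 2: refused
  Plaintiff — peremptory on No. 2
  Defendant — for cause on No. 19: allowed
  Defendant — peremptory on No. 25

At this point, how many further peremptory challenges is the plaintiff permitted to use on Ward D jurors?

Plaintiff peremptories so far: #1, #10, #17, #2 — 4 of 9 used, 5 left overall.
Against Ward D: #1, #10 — 2 used; per-ward cap 3 leaves 1.
Binding limit: min(5, 1) = 1.

1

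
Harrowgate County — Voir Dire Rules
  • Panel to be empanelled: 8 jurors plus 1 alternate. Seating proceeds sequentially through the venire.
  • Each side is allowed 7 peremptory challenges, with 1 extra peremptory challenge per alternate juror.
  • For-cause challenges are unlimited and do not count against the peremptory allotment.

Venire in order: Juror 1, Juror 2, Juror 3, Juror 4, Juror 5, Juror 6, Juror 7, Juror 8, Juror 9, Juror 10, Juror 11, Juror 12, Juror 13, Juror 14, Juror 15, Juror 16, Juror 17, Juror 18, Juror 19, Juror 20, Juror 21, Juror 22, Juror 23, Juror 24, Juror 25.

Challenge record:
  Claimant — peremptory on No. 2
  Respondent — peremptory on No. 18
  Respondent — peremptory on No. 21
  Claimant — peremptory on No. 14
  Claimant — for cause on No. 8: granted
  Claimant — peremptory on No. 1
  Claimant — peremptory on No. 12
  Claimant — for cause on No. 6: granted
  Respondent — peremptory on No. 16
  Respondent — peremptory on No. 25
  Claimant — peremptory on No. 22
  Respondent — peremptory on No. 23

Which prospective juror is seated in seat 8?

13

Removed: #1, #2, #6, #8, #12, #14, #16, #18, #21, #22, #23, #25.
Seating in order: seats 1–8 → #3, #4, #5, #7, #9, #10, #11, #13; alternates → #15.
So seat 8 is #13.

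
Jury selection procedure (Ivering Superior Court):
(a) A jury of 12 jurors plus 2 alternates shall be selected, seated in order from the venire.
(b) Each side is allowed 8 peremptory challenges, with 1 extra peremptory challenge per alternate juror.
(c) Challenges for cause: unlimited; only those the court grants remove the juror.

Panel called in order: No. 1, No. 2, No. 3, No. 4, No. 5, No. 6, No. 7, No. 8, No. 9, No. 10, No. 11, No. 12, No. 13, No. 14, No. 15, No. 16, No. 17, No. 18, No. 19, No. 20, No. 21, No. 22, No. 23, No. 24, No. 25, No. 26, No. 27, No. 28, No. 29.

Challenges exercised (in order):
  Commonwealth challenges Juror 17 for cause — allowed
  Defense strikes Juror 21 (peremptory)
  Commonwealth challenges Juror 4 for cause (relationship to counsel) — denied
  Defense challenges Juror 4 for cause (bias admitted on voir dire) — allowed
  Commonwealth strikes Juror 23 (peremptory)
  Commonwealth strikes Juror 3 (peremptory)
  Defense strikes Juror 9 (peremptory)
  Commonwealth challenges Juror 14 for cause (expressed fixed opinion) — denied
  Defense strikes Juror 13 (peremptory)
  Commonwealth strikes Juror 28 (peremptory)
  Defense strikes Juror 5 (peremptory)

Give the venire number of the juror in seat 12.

18

Removed: #3, #4, #5, #9, #13, #17, #21, #23, #28. (#14 stays — for-cause denied.)
Seating in order: seats 1–12 → #1, #2, #6, #7, #8, #10, #11, #12, #14, #15, #16, #18; alternates → #19, #20.
So seat 12 is #18.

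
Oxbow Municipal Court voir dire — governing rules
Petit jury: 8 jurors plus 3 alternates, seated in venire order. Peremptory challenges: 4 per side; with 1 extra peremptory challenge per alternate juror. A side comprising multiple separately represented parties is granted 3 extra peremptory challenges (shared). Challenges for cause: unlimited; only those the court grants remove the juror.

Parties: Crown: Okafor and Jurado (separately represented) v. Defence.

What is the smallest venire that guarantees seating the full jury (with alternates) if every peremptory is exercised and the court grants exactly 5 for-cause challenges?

Seats to fill: 8 + 3 alternates = 11.
Peremptories — Crown: 4 + 1×3 + 3 = 10; Defence: 4 + 1×3 = 7; total 17.
For-cause removals: 5.
Minimum venire: 11 + 17 + 5 = 33.

33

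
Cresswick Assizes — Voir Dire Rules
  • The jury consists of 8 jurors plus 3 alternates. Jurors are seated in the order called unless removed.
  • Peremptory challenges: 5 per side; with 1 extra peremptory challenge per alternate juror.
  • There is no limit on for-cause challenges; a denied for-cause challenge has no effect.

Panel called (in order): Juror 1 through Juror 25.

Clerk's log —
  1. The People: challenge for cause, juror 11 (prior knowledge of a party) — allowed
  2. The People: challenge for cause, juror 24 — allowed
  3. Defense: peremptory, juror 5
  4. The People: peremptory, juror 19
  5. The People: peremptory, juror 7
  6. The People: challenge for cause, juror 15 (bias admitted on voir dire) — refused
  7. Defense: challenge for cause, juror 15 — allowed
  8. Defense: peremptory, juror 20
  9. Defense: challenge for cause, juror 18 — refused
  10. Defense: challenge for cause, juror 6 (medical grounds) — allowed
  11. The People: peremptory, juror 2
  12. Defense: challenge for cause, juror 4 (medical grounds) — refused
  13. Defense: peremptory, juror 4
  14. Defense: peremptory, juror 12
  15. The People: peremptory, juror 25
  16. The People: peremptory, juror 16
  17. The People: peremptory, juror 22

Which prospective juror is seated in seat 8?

17

Removed: #2, #4, #5, #6, #7, #11, #12, #15, #16, #19, #20, #22, #24, #25. (#18 stays — for-cause denied.)
Filling seats in venire order through position 8: #1, #3, #8, #9, #10, #13, #14, #17.
So seat 8 is #17.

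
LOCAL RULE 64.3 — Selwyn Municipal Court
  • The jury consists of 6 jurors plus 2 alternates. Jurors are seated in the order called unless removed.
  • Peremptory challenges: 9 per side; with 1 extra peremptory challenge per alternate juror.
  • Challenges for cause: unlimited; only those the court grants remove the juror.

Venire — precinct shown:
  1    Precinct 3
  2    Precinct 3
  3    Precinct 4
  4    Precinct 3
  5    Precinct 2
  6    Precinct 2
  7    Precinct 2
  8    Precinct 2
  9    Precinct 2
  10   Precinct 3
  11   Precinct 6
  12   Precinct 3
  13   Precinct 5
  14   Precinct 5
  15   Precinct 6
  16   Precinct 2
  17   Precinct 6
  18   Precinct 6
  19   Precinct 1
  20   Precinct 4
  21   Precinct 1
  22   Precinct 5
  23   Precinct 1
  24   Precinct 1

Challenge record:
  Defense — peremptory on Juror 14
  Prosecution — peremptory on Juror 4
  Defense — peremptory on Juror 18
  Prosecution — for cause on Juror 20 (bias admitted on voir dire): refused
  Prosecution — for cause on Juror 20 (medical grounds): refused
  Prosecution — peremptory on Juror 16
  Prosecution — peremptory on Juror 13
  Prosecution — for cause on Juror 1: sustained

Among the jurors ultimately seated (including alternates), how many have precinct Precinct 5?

Removed: #1, #4, #13, #14, #16, #18.
Seated (8 incl. alternates): #2, #3, #5, #6, #7, #8, #9, #10.
None of those are in Precinct 5 → 0.

0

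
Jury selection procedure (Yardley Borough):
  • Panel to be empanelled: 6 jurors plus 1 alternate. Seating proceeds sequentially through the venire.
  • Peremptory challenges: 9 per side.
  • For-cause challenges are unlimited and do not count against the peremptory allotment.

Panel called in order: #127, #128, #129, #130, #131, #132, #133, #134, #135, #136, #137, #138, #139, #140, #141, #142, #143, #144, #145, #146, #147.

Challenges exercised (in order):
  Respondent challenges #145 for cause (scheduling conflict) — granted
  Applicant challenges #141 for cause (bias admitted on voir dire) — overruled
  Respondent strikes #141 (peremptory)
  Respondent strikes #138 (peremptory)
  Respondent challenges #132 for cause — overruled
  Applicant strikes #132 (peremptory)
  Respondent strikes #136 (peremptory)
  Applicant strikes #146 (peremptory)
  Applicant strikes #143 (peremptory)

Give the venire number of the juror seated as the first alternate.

134

Removed: #132, #136, #138, #141, #143, #145, #146.
Seating in order: seats 1–6 → #127, #128, #129, #130, #131, #133; alternates → #134.
So alternate 1 is #134.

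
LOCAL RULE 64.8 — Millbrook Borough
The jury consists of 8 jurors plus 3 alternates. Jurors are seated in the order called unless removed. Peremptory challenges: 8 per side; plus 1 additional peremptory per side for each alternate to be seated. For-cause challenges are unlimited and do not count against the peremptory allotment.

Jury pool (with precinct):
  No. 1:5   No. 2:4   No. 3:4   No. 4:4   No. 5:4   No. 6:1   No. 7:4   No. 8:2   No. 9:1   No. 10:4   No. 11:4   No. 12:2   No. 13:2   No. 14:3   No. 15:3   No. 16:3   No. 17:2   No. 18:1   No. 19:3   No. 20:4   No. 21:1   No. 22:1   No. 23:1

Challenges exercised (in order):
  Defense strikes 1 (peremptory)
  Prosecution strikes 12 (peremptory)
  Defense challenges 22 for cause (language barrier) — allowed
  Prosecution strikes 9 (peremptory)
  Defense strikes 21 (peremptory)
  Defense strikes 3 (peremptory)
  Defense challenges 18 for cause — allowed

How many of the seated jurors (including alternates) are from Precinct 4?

6

Removed: #1, #3, #9, #12, #18, #21, #22.
Seated (11 incl. alternates): #2, #4, #5, #6, #7, #8, #10, #11, #13, #14, #15.
Of those, in Precinct 4: #2, #4, #5, #7, #10, #11 → 6.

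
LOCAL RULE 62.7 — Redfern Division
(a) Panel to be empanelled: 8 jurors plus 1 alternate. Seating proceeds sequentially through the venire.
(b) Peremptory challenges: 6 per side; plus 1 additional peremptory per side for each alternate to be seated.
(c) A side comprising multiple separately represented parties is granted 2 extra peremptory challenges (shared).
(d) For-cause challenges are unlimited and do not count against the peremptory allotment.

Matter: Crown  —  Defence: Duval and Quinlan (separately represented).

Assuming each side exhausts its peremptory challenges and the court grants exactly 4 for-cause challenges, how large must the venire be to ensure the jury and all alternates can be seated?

Seats to fill: 8 + 1 alternates = 9.
Peremptories — Crown: 6 + 1×1 = 7; Defence: 6 + 1×1 + 2 = 9; total 16.
For-cause removals: 4.
Minimum venire: 9 + 16 + 4 = 29.

29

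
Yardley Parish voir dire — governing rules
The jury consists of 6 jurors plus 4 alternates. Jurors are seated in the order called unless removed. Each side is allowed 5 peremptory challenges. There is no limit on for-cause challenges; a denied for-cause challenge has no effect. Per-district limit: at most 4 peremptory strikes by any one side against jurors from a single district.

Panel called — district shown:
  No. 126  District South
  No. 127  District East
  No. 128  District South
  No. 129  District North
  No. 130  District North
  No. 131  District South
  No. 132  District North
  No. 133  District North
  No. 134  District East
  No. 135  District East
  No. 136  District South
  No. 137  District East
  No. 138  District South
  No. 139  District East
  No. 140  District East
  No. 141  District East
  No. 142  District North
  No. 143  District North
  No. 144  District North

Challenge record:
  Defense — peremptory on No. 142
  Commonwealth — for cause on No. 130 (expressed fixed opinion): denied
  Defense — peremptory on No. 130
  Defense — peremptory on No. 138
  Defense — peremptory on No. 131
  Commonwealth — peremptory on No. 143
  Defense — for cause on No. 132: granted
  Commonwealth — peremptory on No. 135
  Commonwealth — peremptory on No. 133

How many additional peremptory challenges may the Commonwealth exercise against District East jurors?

2

Commonwealth peremptories so far: #143, #135, #133 — 3 of 5 used, 2 left overall.
Against District East: #135 — 1 used; per-district cap 4 leaves 3.
Binding limit: min(2, 3) = 2.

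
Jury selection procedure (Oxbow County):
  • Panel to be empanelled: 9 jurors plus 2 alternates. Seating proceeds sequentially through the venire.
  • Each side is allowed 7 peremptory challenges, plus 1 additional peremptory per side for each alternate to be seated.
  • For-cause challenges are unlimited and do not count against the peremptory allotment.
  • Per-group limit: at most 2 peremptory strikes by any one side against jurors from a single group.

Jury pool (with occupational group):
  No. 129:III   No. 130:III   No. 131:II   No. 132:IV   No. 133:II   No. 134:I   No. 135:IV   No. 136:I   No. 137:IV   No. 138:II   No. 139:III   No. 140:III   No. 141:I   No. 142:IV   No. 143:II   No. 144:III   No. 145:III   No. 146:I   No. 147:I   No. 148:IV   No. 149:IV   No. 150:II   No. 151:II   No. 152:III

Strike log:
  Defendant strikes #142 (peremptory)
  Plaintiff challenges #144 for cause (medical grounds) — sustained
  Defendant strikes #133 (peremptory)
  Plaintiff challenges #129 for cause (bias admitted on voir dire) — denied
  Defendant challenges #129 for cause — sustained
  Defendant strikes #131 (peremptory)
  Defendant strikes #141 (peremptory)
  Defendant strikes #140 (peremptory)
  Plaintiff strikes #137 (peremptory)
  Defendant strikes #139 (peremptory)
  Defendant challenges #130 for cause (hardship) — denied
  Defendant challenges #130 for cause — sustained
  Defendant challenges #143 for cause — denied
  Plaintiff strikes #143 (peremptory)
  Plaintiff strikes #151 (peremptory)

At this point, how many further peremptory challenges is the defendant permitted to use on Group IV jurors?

1

Defendant peremptories so far: #142, #133, #131, #141, #140, #139 — 6 of 9 used, 3 left overall.
Against Group IV: #142 — 1 used; per-group cap 2 leaves 1.
Binding limit: min(3, 1) = 1.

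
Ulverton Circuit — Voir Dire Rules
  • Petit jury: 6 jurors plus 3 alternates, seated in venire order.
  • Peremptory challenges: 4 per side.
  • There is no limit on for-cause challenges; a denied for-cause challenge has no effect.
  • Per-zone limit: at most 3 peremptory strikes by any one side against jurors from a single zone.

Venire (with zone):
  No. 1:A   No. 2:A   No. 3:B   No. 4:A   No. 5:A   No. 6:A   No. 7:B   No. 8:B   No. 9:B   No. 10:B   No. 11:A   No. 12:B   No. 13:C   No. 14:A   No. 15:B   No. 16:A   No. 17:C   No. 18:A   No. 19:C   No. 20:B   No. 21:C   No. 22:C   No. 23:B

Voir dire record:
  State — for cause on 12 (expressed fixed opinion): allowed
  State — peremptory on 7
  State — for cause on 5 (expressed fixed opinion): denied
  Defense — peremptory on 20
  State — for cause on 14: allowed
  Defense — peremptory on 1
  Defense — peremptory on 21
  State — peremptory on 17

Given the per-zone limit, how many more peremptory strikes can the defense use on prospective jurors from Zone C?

Defense peremptories so far: #20, #1, #21 — 3 of 4 used, 1 left overall.
Against Zone C: #21 — 1 used; per-zone cap 3 leaves 2.
Binding limit: min(1, 2) = 1.

1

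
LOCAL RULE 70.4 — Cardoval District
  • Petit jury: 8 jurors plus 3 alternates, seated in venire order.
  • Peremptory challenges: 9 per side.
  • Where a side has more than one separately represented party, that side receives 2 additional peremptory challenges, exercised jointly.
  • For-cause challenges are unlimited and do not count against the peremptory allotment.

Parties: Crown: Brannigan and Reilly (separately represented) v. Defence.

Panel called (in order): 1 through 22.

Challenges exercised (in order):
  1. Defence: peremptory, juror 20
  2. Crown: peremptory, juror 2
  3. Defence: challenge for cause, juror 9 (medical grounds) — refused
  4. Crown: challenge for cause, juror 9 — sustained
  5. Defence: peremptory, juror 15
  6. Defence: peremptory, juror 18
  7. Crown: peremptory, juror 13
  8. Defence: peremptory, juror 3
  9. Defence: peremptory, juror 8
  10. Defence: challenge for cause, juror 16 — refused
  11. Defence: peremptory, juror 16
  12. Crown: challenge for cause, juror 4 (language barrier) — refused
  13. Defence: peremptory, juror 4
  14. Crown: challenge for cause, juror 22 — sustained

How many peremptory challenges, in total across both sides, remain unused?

11

Crown allotment: 9 base + 2 multi-party = 11. Defence allotment: 9.
Crown peremptories used: #2, #13 — 2 (for-cause on #9, #4, #22 don't count).
Defence peremptories used: #20, #15, #18, #3, #8, #16, #4 — 7 (for-cause on #9, #16 don't count).
Remaining: (11 − 2) + (9 − 7) = 11.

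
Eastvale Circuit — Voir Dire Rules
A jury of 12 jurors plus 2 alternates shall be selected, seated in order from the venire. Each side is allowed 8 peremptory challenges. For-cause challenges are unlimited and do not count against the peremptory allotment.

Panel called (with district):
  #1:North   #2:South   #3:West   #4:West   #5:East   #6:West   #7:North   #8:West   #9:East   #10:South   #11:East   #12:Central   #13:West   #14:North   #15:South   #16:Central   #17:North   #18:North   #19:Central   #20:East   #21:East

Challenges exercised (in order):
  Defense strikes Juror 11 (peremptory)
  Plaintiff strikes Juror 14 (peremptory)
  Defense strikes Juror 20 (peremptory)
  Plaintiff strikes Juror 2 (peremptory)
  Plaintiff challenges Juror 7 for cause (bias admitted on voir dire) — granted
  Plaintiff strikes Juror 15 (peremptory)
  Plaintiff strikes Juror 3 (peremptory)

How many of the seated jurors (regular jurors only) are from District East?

Removed: #2, #3, #7, #11, #14, #15, #20.
Seated jurors 1–12: #1, #4, #5, #6, #8, #9, #10, #12, #13, #16, #17, #18 (alternates #19, #21 not counted).
Of those, in District East: #5, #9 → 2.

2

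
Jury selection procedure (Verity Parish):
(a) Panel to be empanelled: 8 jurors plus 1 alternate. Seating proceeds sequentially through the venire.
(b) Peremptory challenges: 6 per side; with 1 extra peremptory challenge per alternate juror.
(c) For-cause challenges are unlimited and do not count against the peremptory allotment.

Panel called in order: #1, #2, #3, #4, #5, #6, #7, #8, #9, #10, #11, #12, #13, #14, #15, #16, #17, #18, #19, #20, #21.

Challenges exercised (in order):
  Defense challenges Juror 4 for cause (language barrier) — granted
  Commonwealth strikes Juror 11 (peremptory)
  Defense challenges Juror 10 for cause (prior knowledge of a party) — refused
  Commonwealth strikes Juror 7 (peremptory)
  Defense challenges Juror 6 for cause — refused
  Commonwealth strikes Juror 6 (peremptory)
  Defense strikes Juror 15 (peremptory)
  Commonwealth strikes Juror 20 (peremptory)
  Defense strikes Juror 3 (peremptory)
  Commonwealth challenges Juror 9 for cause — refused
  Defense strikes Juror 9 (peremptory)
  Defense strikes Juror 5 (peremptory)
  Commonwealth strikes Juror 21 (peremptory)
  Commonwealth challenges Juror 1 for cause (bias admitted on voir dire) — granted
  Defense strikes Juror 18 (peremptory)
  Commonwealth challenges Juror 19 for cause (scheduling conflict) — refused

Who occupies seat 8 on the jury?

17

Removed: #1, #3, #4, #5, #6, #7, #9, #11, #15, #18, #20, #21. (#10, #19 stay — for-cause denied.)
Seating in order: seats 1–8 → #2, #8, #10, #12, #13, #14, #16, #17; alternates → #19.
So seat 8 is #17.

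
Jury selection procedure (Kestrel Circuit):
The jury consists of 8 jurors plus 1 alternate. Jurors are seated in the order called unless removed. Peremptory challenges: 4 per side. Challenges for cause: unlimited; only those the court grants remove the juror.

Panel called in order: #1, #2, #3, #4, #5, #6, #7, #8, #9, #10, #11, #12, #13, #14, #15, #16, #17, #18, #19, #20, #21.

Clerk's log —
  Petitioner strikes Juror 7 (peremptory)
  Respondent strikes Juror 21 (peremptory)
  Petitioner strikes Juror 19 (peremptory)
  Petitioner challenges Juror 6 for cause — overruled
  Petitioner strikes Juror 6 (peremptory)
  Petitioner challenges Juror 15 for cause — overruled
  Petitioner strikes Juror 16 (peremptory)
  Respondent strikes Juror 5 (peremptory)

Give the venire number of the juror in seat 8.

Removed: #5, #6, #7, #16, #19, #21. (#15 stays — for-cause denied.)
Seating in order: seats 1–8 → #1, #2, #3, #4, #8, #9, #10, #11; alternates → #12.
So seat 8 is #11.

11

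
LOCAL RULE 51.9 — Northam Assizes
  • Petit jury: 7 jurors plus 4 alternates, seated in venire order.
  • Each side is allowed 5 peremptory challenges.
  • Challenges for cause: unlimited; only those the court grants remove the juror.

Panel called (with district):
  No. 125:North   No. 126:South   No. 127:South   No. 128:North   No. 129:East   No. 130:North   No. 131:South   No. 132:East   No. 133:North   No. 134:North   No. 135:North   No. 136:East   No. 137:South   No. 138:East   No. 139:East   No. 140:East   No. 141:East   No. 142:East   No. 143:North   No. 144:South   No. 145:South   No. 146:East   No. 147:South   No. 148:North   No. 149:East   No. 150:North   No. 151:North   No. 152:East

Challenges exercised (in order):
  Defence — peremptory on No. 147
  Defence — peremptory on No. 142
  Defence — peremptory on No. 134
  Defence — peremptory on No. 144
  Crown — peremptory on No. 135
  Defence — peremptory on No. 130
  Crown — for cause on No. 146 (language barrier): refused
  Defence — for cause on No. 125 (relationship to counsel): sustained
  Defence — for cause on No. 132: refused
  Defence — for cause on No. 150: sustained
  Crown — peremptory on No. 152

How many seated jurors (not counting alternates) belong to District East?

2

Removed: #125, #130, #134, #135, #142, #144, #147, #150, #152.
Seated jurors 1–7: #126, #127, #128, #129, #131, #132, #133 (alternates #136, #137, #138, #139 not counted).
Of those, in District East: #129, #132 → 2.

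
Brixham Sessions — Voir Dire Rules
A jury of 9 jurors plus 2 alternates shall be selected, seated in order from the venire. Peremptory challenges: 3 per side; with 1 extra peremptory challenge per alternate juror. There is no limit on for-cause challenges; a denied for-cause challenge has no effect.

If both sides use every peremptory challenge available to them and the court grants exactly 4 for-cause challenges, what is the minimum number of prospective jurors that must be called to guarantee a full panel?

Seats to fill: 9 + 2 alternates = 11.
Peremptories: 3 + 1×2 = 5 per side × 2 sides = 10.
For-cause removals: 4.
Minimum venire: 11 + 10 + 4 = 25.

25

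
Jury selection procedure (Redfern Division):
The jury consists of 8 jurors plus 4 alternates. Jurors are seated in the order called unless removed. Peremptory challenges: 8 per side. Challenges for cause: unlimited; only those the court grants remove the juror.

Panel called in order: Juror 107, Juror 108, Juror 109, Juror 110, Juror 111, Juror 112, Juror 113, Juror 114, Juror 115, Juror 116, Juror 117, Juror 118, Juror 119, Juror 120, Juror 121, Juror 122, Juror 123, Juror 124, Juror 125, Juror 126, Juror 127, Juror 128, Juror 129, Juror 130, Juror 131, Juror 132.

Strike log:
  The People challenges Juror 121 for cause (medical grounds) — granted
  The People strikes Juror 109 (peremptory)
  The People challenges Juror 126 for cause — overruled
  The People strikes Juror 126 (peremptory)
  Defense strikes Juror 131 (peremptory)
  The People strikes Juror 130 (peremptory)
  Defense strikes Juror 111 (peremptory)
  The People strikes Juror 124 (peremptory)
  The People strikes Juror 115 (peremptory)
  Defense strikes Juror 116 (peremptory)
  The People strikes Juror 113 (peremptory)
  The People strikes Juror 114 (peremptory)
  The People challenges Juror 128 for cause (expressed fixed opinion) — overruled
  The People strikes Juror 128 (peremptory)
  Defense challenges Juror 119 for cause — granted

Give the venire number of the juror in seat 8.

Removed: #109, #111, #113, #114, #115, #116, #119, #121, #124, #126, #128, #130, #131.
Filling seats in venire order through position 8: #107, #108, #110, #112, #117, #118, #120, #122.
So seat 8 is #122.

122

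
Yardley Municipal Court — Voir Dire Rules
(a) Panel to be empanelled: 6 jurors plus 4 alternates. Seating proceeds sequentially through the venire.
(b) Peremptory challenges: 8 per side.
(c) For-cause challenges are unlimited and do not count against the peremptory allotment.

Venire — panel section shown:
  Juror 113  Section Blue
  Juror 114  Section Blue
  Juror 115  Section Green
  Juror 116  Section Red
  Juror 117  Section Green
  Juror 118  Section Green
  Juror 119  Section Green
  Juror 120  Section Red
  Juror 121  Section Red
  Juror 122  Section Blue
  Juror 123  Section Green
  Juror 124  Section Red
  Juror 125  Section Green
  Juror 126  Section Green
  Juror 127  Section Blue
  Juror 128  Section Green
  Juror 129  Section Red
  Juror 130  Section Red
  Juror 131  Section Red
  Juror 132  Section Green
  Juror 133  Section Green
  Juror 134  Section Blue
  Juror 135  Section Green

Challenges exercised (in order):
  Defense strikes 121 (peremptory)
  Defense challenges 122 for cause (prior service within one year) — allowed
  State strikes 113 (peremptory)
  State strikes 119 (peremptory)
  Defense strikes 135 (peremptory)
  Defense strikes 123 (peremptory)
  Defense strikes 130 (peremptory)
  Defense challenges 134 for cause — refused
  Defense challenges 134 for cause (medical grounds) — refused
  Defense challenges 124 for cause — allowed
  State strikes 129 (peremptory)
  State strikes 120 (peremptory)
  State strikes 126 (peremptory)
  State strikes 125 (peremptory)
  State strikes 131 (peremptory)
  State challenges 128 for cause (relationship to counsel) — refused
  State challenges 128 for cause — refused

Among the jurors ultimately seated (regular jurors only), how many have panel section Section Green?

3

Removed: #113, #119, #120, #121, #122, #123, #124, #125, #126, #129, #130, #131, #135.
Seated jurors 1–6: #114, #115, #116, #117, #118, #127 (alternates #128, #132, #133, #134 not counted).
Of those, in Section Green: #115, #117, #118 → 3.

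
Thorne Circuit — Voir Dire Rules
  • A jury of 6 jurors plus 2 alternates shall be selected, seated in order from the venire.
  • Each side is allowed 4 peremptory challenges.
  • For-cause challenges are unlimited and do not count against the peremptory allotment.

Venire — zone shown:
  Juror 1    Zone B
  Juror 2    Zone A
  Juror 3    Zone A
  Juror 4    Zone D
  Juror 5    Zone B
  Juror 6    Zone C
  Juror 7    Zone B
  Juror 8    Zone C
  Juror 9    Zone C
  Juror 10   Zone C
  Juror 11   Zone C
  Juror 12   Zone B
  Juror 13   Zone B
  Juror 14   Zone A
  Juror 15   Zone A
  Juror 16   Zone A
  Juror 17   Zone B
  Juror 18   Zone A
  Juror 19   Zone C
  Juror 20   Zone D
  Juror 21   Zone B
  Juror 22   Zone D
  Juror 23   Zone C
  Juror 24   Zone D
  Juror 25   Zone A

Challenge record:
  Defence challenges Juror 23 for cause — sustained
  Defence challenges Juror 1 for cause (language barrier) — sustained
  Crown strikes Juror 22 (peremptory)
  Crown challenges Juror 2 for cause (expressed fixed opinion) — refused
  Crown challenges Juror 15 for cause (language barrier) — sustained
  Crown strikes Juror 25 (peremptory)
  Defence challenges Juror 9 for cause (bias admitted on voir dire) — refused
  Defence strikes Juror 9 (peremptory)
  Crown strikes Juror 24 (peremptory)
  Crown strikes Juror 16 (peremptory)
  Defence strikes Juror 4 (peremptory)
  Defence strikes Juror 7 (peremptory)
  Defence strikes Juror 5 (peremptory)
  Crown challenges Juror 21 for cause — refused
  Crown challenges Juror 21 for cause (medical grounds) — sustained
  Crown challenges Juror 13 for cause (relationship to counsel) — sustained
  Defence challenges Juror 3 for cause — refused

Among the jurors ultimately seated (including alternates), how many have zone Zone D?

0

Removed: #1, #4, #5, #7, #9, #13, #15, #16, #21, #22, #23, #24, #25.
Seated (8 incl. alternates): #2, #3, #6, #8, #10, #11, #12, #14.
None of those are in Zone D → 0.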